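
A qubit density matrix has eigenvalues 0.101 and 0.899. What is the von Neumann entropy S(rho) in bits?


S = -p*log2(p) - (1-p)*log2(1-p)
p = 0.1010, 1-p = 0.8990
= -0.1010 * log2(0.1010) - 0.8990 * log2(0.8990)
= -(-0.3341) - (-0.1381)
= 0.4722

0.4722


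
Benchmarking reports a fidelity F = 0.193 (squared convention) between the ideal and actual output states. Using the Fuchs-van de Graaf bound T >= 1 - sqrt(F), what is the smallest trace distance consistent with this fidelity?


Fuchs-van de Graaf (squared-fidelity convention): 1 - sqrt(F) <= T <= sqrt(1 - F).
Lower bound: T >= 1 - sqrt(F)
sqrt(F) = sqrt(0.193) = 0.4393
T >= 1 - 0.4393
T >= 0.5607

0.5607


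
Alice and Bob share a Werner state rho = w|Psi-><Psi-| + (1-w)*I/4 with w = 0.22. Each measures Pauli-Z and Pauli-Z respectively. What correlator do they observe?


|Psi-> = (|01> - |10>)/sqrt(2)
For the pure Bell state, <Z_A Z_B> = -1 (Bell-state Pauli correlator).
The maximally-mixed part I/4 has tr(I/4 * P tensor P) = 0 for any traceless Pauli P.
So <Z_A Z_B>_rho = w * (-1) + (1 - w) * 0
= 0.22 * (-1)
= -0.2200

-0.2200


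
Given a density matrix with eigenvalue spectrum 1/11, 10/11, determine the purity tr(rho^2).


tr(rho^2) = sum of eigenvalues squared
= (1/11)^2 + (10/11)^2
= (1 + 100) / 121
= 101/121
= 0.8347

0.8347


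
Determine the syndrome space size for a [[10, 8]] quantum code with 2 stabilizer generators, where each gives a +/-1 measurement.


Each stabilizer generator gives a binary (+1 or -1) measurement outcome.
With 2 independent generators:
Total syndromes = 2^2
= 4

4


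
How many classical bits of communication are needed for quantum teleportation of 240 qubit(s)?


Quantum teleportation requires 2 classical bits per qubit teleported.
240 qubit(s) -> 2 * 240 = 480 classical bits

480


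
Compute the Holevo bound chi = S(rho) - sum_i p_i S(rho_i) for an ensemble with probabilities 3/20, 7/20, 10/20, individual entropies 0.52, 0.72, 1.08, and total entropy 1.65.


chi = S(rho) - sum_i p_i * S(rho_i)
Weighted entropy = 3/20 * 0.52 + 7/20 * 0.72 + 10/20 * 1.08
= 0.8700
chi = 1.65 - 0.8700
= 0.7800

0.7800


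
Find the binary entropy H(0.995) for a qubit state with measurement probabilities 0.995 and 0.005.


S = -p*log2(p) - (1-p)*log2(1-p)
p = 0.9950, 1-p = 0.0050
= -0.9950 * log2(0.9950) - 0.0050 * log2(0.0050)
= -(-0.0072) - (-0.0382)
= 0.0454

0.0454


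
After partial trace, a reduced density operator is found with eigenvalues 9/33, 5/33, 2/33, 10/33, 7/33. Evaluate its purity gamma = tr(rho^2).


tr(rho^2) = sum of eigenvalues squared
= (9/33)^2 + (5/33)^2 + (2/33)^2 + (10/33)^2 + (7/33)^2
= (81 + 25 + 4 + 100 + 49) / 1089
= 259/1089
= 0.2378

0.2378


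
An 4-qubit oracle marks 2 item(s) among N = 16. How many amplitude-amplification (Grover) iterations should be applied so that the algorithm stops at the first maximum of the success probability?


After j Grover iterations the success probability is P(j) = sin^2((2j+1)*theta), where sin(theta) = sqrt(k/N).
N = 2^4 = 16, k = 2
sin(theta) = sqrt(k/N) = 0.3535533906
theta = arcsin(sqrt(k/N)) = 0.3613671239 rad
P(j) reaches its first maximum when (2j+1)*theta is as close as possible to pi/2, i.e. j = round(pi/(4*theta) - 1/2).
pi/(4*theta) - 1/2 = 1.6734
(For comparison, the common estimate pi/4 * sqrt(N/k) = 2.2214; the exact maximiser is used here.)
Optimal iterations = 2

2


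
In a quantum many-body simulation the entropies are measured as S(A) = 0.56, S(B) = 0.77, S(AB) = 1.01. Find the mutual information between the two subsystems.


I(A:B) = S(A) + S(B) - S(AB)
= 0.56 + 0.77 - 1.01
= 0.3200

0.3200


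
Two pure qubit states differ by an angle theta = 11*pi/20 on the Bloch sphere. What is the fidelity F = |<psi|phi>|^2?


For states separated by angle theta on Bloch sphere:
F = cos^2(theta/2)
theta = 11*pi/20 = 1.7279
theta/2 = 0.8639
cos(theta/2) = 0.6494
F = 0.4218

0.4218


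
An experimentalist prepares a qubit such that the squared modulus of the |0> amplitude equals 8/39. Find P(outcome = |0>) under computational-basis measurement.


|alpha|^2 = 8/39 = 0.2051
|beta|^2 = 1 - 8/39 = 31/39 = 0.7949
P(|0>) = |alpha|^2 = 0.2051

0.2051


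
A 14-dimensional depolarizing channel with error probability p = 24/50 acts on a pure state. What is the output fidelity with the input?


F = (1-p) + p/d
= (1 - 0.4800) + 0.4800/14
= 0.5200 + 0.0343
= 0.5543

0.5543


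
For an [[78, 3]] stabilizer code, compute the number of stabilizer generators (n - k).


For an [[n,k]] stabilizer code:
Number of stabilizer generators = n - k
= 78 - 3
= 75

75


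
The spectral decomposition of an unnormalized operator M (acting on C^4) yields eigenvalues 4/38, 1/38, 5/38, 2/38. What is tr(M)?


tr(M) = sum of eigenvalues
= 4/38 + 1/38 + 5/38 + 2/38
= 12/38
= 0.3158

0.3158


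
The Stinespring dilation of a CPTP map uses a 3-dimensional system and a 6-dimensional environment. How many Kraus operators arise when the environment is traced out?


Tracing out the environment in an orthonormal basis {|i>_E} gives Kraus operators K_i = <i|_E U |0>_E.
Number of Kraus operators = dim(H_env) = d_env
= 6

6


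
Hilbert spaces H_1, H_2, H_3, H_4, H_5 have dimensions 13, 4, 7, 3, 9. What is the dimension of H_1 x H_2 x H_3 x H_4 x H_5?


dim(H_1 x H_2 x H_3 x H_4 x H_5) = 13 * 4 * 7 * 3 * 9
= 52 * 7 * 3 * 9
= 364 * 3 * 9
= 1092 * 9
= 9828

9828


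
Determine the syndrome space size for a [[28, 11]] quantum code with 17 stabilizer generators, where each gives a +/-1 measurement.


Each stabilizer generator gives a binary (+1 or -1) measurement outcome.
With 17 independent generators:
Total syndromes = 2^17
= 131072

131072


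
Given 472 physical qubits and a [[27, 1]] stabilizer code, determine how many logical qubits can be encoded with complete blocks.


Each code block uses 27 physical qubits for 1 logical qubit(s).
Number of complete blocks = floor(472 / 27) = 17
Logical qubits = 17 * 1
= 17

17


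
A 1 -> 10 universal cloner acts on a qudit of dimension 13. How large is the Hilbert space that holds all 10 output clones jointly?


Output space = H^(tensor 10) where dim(H) = 13
dim = 13^10
= 169 (after 2 factors)
= 2197 (after 3 factors)
= 28561 (after 4 factors)
= 371293 (after 5 factors)
= 4826809 (after 6 factors)
= 62748517 (after 7 factors)
= 815730721 (after 8 factors)
= 10604499373 (after 9 factors)
= 137858491849 (after 10 factors)
= 137858491849

137858491849


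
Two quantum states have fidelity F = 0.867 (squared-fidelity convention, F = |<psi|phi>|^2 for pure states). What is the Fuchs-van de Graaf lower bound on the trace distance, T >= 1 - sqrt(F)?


Fuchs-van de Graaf (squared-fidelity convention): 1 - sqrt(F) <= T <= sqrt(1 - F).
Lower bound: T >= 1 - sqrt(F)
sqrt(F) = sqrt(0.867) = 0.9311
T >= 1 - 0.9311
T >= 0.0689

0.0689


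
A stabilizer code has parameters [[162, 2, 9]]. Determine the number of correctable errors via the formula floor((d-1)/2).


Code parameters: [[162, 2, 9]], distance d = 9.
Number of correctable errors = floor((d-1)/2)
= floor((9 - 1)/2)
= floor(8/2)
= 4

4


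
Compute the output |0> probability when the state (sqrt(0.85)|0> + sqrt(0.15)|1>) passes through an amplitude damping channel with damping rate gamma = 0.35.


For amplitude damping with parameter gamma on state sqrt(a)|0> + sqrt(b)|1>:
alpha^2 = 0.85, beta^2 = 0.15
P(|0>) = alpha^2 + gamma * beta^2
= 0.85 + 0.35 * 0.15
= 0.85 + 0.0525
= 0.9025

0.9025


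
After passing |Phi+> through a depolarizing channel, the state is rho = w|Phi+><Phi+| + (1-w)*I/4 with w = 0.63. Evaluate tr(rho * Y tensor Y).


|Phi+> = (|00> + |11>)/sqrt(2)
For the pure Bell state, <Y_A Y_B> = -1 (Bell-state Pauli correlator).
The maximally-mixed part I/4 has tr(I/4 * P tensor P) = 0 for any traceless Pauli P.
So <Y_A Y_B>_rho = w * (-1) + (1 - w) * 0
= 0.63 * (-1)
= -0.6300

-0.6300


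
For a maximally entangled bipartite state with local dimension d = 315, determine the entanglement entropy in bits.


For a maximally entangled state in d x d:
S = log2(d) = log2(315)
= 8.2992

8.2992


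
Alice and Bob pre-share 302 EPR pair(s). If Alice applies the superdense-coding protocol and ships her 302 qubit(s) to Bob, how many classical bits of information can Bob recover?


Superdense coding allows 2 classical bits per shared entangled pair.
302 pair(s) -> 2 * 302 = 604 classical bits

604


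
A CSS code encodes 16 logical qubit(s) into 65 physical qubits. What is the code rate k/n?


Code rate R = k/n
= 16/65
= 0.2462

0.2462


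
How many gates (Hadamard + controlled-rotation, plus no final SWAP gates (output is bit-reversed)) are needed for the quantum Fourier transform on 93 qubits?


Hadamard gates: 93
Controlled rotations: n*(n-1)/2 = 93*92/2 = 4278
SWAP gates: 0 (omitted)
Total = 93 + 4278
= 4371

4371


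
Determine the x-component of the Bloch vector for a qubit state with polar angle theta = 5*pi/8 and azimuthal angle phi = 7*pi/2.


theta = 1.9635, phi = 10.9956
r_x = sin(theta)*cos(phi) = 0.9239 * 0.0000
r_x = 0.0000

0.0000


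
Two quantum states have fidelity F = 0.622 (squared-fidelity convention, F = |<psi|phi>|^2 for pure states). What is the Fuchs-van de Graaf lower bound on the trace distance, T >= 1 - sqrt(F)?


Fuchs-van de Graaf (squared-fidelity convention): 1 - sqrt(F) <= T <= sqrt(1 - F).
Lower bound: T >= 1 - sqrt(F)
sqrt(F) = sqrt(0.622) = 0.7887
T >= 1 - 0.7887
T >= 0.2113

0.2113


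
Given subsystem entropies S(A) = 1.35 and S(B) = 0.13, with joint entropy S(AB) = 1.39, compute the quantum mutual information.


I(A:B) = S(A) + S(B) - S(AB)
= 1.35 + 0.13 - 1.39
= 0.0900

0.0900


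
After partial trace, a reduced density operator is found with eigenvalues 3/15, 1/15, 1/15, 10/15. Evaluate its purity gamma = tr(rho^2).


tr(rho^2) = sum of eigenvalues squared
= (3/15)^2 + (1/15)^2 + (1/15)^2 + (10/15)^2
= (9 + 1 + 1 + 100) / 225
= 111/225
= 0.4933

0.4933


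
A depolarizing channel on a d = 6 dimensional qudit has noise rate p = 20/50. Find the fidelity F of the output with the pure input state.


F = (1-p) + p/d
= (1 - 0.4000) + 0.4000/6
= 0.6000 + 0.0667
= 0.6667

0.6667


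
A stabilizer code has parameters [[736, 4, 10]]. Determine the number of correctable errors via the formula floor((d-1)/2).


Code parameters: [[736, 4, 10]], distance d = 10.
Number of correctable errors = floor((d-1)/2)
= floor((10 - 1)/2)
= floor(9/2)
= 4

4


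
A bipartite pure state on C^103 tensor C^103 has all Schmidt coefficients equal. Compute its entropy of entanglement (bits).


For a maximally entangled state in d x d:
S = log2(d) = log2(103)
= 6.6865

6.6865


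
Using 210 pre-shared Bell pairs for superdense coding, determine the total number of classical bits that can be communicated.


Superdense coding allows 2 classical bits per shared entangled pair.
210 pair(s) -> 2 * 210 = 420 classical bits

420


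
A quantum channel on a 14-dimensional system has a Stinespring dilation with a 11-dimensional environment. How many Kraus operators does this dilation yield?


Tracing out the environment in an orthonormal basis {|i>_E} gives Kraus operators K_i = <i|_E U |0>_E.
Number of Kraus operators = dim(H_env) = d_env
= 11

11


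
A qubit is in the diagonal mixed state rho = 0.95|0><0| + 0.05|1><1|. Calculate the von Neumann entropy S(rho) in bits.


S = -p*log2(p) - (1-p)*log2(1-p)
p = 0.9500, 1-p = 0.0500
= -0.9500 * log2(0.9500) - 0.0500 * log2(0.0500)
= -(-0.0703) - (-0.2161)
= 0.2864

0.2864


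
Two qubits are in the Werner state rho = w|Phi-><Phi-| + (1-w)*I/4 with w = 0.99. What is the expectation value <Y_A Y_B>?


|Phi-> = (|00> - |11>)/sqrt(2)
For the pure Bell state, <Y_A Y_B> = +1 (Bell-state Pauli correlator).
The maximally-mixed part I/4 has tr(I/4 * P tensor P) = 0 for any traceless Pauli P.
So <Y_A Y_B>_rho = w * (+1) + (1 - w) * 0
= 0.99 * (+1)
= 0.9900

0.9900


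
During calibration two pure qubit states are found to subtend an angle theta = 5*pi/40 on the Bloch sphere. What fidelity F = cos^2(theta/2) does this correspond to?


For states separated by angle theta on Bloch sphere:
F = cos^2(theta/2)
theta = 5*pi/40 = 0.3927
theta/2 = 0.1963
cos(theta/2) = 0.9808
F = 0.9619

0.9619


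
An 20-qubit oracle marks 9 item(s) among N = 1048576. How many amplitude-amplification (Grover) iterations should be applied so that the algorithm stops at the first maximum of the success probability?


After j Grover iterations the success probability is P(j) = sin^2((2j+1)*theta), where sin(theta) = sqrt(k/N).
N = 2^20 = 1048576, k = 9
sin(theta) = sqrt(k/N) = 0.0029296875
theta = arcsin(sqrt(k/N)) = 0.002929691691 rad
P(j) reaches its first maximum when (2j+1)*theta is as close as possible to pi/2, i.e. j = round(pi/(4*theta) - 1/2).
pi/(4*theta) - 1/2 = 267.5822
(For comparison, the common estimate pi/4 * sqrt(N/k) = 268.0826; the exact maximiser is used here.)
Optimal iterations = 268

268


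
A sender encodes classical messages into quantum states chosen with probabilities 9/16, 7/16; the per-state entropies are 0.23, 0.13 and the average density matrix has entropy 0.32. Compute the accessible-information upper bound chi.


chi = S(rho) - sum_i p_i * S(rho_i)
Weighted entropy = 9/16 * 0.23 + 7/16 * 0.13
= 0.1863
chi = 0.32 - 0.1863
= 0.1337

0.1337


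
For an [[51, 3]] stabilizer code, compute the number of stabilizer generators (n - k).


For an [[n,k]] stabilizer code:
Number of stabilizer generators = n - k
= 51 - 3
= 48

48


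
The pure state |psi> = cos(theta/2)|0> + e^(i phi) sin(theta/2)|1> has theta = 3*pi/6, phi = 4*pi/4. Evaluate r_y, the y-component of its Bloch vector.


theta = 1.5708, phi = 3.1416
r_y = sin(theta)*sin(phi) = 1.0000 * 0.0000
r_y = 0.0000

0.0000


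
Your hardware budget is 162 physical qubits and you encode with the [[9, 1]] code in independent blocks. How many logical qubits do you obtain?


Each code block uses 9 physical qubits for 1 logical qubit(s).
Number of complete blocks = floor(162 / 9) = 18
Logical qubits = 18 * 1
= 18

18


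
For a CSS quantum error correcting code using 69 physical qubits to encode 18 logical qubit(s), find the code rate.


Code rate R = k/n
= 18/69
= 0.2609

0.2609


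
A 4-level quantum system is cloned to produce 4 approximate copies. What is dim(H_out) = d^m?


Output space = H^(tensor 4) where dim(H) = 4
dim = 4^4
= 16 (after 2 factors)
= 64 (after 3 factors)
= 256 (after 4 factors)
= 256

256


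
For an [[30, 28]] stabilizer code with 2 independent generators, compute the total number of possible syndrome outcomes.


Each stabilizer generator gives a binary (+1 or -1) measurement outcome.
With 2 independent generators:
Total syndromes = 2^2
= 4

4


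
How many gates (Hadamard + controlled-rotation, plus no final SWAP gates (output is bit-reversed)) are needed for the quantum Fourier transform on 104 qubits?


Hadamard gates: 104
Controlled rotations: n*(n-1)/2 = 104*103/2 = 5356
SWAP gates: 0 (omitted)
Total = 104 + 5356
= 5460

5460


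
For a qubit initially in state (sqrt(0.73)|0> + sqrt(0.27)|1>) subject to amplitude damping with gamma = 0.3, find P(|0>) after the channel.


For amplitude damping with parameter gamma on state sqrt(a)|0> + sqrt(b)|1>:
alpha^2 = 0.73, beta^2 = 0.27
P(|0>) = alpha^2 + gamma * beta^2
= 0.73 + 0.3 * 0.27
= 0.73 + 0.0810
= 0.8110

0.8110


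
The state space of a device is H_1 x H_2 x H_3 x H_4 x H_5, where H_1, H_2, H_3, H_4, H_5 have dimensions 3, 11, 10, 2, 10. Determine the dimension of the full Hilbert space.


dim(H_1 x H_2 x H_3 x H_4 x H_5) = 3 * 11 * 10 * 2 * 10
= 33 * 10 * 2 * 10
= 330 * 2 * 10
= 660 * 10
= 6600

6600


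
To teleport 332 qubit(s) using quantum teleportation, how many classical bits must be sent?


Quantum teleportation requires 2 classical bits per qubit teleported.
332 qubit(s) -> 2 * 332 = 664 classical bits

664


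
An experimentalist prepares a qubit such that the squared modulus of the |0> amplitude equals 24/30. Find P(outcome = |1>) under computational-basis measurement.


|alpha|^2 = 24/30 = 0.8000
|beta|^2 = 1 - 24/30 = 6/30 = 0.2000
P(|1>) = |beta|^2 = 0.2000

0.2000


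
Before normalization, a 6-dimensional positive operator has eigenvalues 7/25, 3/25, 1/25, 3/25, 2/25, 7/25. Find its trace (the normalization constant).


tr(M) = sum of eigenvalues
= 7/25 + 3/25 + 1/25 + 3/25 + 2/25 + 7/25
= 23/25
= 0.9200

0.9200


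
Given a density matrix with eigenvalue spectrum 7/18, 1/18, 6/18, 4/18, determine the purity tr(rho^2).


tr(rho^2) = sum of eigenvalues squared
= (7/18)^2 + (1/18)^2 + (6/18)^2 + (4/18)^2
= (49 + 1 + 36 + 16) / 324
= 102/324
= 0.3148

0.3148


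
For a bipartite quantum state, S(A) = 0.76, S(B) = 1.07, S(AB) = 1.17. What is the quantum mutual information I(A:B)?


I(A:B) = S(A) + S(B) - S(AB)
= 0.76 + 1.07 - 1.17
= 0.6600

0.6600


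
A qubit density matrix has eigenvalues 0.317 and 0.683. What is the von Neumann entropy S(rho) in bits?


S = -p*log2(p) - (1-p)*log2(1-p)
p = 0.3170, 1-p = 0.6830
= -0.3170 * log2(0.3170) - 0.6830 * log2(0.6830)
= -(-0.5254) - (-0.3757)
= 0.9011

0.9011


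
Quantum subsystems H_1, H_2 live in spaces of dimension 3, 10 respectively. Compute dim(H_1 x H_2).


dim(H_1 x H_2) = 3 * 10
= 30

30


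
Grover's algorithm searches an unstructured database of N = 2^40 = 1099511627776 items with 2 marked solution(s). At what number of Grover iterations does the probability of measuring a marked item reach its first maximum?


After j Grover iterations the success probability is P(j) = sin^2((2j+1)*theta), where sin(theta) = sqrt(k/N).
N = 2^40 = 1099511627776, k = 2
sin(theta) = sqrt(k/N) = 1.348699152e-06
theta = arcsin(sqrt(k/N)) = 1.348699152e-06 rad
P(j) reaches its first maximum when (2j+1)*theta is as close as possible to pi/2, i.e. j = round(pi/(4*theta) - 1/2).
pi/(4*theta) - 1/2 = 582337.0525
(For comparison, the common estimate pi/4 * sqrt(N/k) = 582337.5525; the exact maximiser is used here.)
Optimal iterations = 582337

582337


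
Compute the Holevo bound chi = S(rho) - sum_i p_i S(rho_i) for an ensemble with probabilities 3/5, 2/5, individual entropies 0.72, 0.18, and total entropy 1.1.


chi = S(rho) - sum_i p_i * S(rho_i)
Weighted entropy = 3/5 * 0.72 + 2/5 * 0.18
= 0.5040
chi = 1.1 - 0.5040
= 0.5960

0.5960


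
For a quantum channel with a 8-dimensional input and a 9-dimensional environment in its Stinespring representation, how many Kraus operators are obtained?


Tracing out the environment in an orthonormal basis {|i>_E} gives Kraus operators K_i = <i|_E U |0>_E.
Number of Kraus operators = dim(H_env) = d_env
= 9

9


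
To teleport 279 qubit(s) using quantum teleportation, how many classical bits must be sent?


Quantum teleportation requires 2 classical bits per qubit teleported.
279 qubit(s) -> 2 * 279 = 558 classical bits

558


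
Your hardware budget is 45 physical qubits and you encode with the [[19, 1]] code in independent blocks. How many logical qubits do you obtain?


Each code block uses 19 physical qubits for 1 logical qubit(s).
Number of complete blocks = floor(45 / 19) = 2
Logical qubits = 2 * 1
= 2

2


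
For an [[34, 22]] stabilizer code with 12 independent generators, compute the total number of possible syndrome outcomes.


Each stabilizer generator gives a binary (+1 or -1) measurement outcome.
With 12 independent generators:
Total syndromes = 2^12
= 4096

4096


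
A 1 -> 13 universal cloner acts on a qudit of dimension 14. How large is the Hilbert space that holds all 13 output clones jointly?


Output space = H^(tensor 13) where dim(H) = 14
dim = 14^13
= 196 (after 2 factors)
= 2744 (after 3 factors)
= 38416 (after 4 factors)
= 537824 (after 5 factors)
= 7529536 (after 6 factors)
= 105413504 (after 7 factors)
= 1475789056 (after 8 factors)
= 20661046784 (after 9 factors)
= 289254654976 (after 10 factors)
= 4049565169664 (after 11 factors)
= 56693912375296 (after 12 factors)
= 793714773254144 (after 13 factors)
= 793714773254144

793714773254144


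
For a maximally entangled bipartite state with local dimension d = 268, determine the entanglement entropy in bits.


For a maximally entangled state in d x d:
S = log2(d) = log2(268)
= 8.0661

8.0661


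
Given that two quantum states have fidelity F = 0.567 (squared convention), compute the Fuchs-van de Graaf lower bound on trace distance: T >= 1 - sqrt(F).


Fuchs-van de Graaf (squared-fidelity convention): 1 - sqrt(F) <= T <= sqrt(1 - F).
Lower bound: T >= 1 - sqrt(F)
sqrt(F) = sqrt(0.567) = 0.7530
T >= 1 - 0.7530
T >= 0.2470

0.2470


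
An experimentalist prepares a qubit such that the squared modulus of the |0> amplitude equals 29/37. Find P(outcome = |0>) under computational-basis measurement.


|alpha|^2 = 29/37 = 0.7838
|beta|^2 = 1 - 29/37 = 8/37 = 0.2162
P(|0>) = |alpha|^2 = 0.7838

0.7838


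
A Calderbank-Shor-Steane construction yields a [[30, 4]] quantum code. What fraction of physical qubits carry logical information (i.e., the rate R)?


Code rate R = k/n
= 4/30
= 0.1333

0.1333


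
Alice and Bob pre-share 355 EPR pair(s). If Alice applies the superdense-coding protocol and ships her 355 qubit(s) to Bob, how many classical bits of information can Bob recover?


Superdense coding allows 2 classical bits per shared entangled pair.
355 pair(s) -> 2 * 355 = 710 classical bits

710


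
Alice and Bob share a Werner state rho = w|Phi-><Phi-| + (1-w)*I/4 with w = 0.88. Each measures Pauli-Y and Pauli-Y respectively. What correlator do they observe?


|Phi-> = (|00> - |11>)/sqrt(2)
For the pure Bell state, <Y_A Y_B> = +1 (Bell-state Pauli correlator).
The maximally-mixed part I/4 has tr(I/4 * P tensor P) = 0 for any traceless Pauli P.
So <Y_A Y_B>_rho = w * (+1) + (1 - w) * 0
= 0.88 * (+1)
= 0.8800

0.8800


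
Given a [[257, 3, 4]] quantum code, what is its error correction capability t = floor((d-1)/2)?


Code parameters: [[257, 3, 4]], distance d = 4.
Number of correctable errors = floor((d-1)/2)
= floor((4 - 1)/2)
= floor(3/2)
= 1

1


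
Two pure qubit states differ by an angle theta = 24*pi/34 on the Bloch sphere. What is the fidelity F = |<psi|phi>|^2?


For states separated by angle theta on Bloch sphere:
F = cos^2(theta/2)
theta = 24*pi/34 = 2.2176
theta/2 = 1.1088
cos(theta/2) = 0.4457
F = 0.1987

0.1987


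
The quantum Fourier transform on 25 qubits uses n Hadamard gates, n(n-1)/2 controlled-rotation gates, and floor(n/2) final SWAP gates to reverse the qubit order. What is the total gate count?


Hadamard gates: 25
Controlled rotations: n*(n-1)/2 = 25*24/2 = 300
SWAP gates: floor(n/2) = floor(25/2) = 12
Total = 25 + 300 + 12
= 337

337


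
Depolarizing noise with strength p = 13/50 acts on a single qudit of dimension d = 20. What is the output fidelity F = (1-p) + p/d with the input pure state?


F = (1-p) + p/d
= (1 - 0.2600) + 0.2600/20
= 0.7400 + 0.0130
= 0.7530

0.7530


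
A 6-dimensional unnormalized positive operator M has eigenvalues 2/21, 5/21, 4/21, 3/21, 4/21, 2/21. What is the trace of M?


tr(M) = sum of eigenvalues
= 2/21 + 5/21 + 4/21 + 3/21 + 4/21 + 2/21
= 20/21
= 0.9524

0.9524


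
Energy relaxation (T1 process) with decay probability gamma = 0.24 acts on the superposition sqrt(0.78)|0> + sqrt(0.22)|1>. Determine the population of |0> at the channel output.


For amplitude damping with parameter gamma on state sqrt(a)|0> + sqrt(b)|1>:
alpha^2 = 0.78, beta^2 = 0.22
P(|0>) = alpha^2 + gamma * beta^2
= 0.78 + 0.24 * 0.22
= 0.78 + 0.0528
= 0.8328

0.8328


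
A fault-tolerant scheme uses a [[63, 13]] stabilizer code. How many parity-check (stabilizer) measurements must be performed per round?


For an [[n,k]] stabilizer code:
Number of stabilizer generators = n - k
= 63 - 13
= 50

50


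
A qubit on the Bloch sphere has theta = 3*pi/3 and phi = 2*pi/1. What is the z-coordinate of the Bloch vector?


theta = 3.1416, phi = 6.2832
r_z = cos(theta) = -1.0000

-1.0000


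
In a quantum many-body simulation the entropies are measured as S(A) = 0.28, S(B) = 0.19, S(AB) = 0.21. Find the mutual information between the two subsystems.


I(A:B) = S(A) + S(B) - S(AB)
= 0.28 + 0.19 - 0.21
= 0.2600

0.2600


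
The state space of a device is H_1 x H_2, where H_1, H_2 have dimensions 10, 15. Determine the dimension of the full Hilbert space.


dim(H_1 x H_2) = 10 * 15
= 150

150


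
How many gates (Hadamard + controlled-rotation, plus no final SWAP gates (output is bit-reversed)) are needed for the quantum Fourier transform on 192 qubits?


Hadamard gates: 192
Controlled rotations: n*(n-1)/2 = 192*191/2 = 18336
SWAP gates: 0 (omitted)
Total = 192 + 18336
= 18528

18528


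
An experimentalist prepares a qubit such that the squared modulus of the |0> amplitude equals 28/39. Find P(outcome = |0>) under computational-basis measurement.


|alpha|^2 = 28/39 = 0.7179
|beta|^2 = 1 - 28/39 = 11/39 = 0.2821
P(|0>) = |alpha|^2 = 0.7179

0.7179


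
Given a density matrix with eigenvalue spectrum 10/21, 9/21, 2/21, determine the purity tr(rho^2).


tr(rho^2) = sum of eigenvalues squared
= (10/21)^2 + (9/21)^2 + (2/21)^2
= (100 + 81 + 4) / 441
= 185/441
= 0.4195

0.4195


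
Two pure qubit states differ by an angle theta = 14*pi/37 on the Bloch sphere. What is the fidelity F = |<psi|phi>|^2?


For states separated by angle theta on Bloch sphere:
F = cos^2(theta/2)
theta = 14*pi/37 = 1.1887
theta/2 = 0.5944
cos(theta/2) = 0.8285
F = 0.6864

0.6864


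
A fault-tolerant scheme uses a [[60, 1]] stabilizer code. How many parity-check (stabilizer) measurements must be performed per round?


For an [[n,k]] stabilizer code:
Number of stabilizer generators = n - k
= 60 - 1
= 59

59


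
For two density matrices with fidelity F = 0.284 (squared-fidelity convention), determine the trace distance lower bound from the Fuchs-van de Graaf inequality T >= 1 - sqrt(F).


Fuchs-van de Graaf (squared-fidelity convention): 1 - sqrt(F) <= T <= sqrt(1 - F).
Lower bound: T >= 1 - sqrt(F)
sqrt(F) = sqrt(0.284) = 0.5329
T >= 1 - 0.5329
T >= 0.4671

0.4671


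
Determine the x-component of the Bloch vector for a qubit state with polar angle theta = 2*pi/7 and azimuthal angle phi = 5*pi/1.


theta = 0.8976, phi = 15.7080
r_x = sin(theta)*cos(phi) = 0.7818 * -1.0000
r_x = -0.7818

-0.7818


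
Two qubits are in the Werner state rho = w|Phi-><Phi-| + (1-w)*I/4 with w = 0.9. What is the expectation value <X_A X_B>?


|Phi-> = (|00> - |11>)/sqrt(2)
For the pure Bell state, <X_A X_B> = -1 (Bell-state Pauli correlator).
The maximally-mixed part I/4 has tr(I/4 * P tensor P) = 0 for any traceless Pauli P.
So <X_A X_B>_rho = w * (-1) + (1 - w) * 0
= 0.9 * (-1)
= -0.9000

-0.9000


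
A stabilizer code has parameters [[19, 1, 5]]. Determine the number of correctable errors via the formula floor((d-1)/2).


Code parameters: [[19, 1, 5]], distance d = 5.
Number of correctable errors = floor((d-1)/2)
= floor((5 - 1)/2)
= floor(4/2)
= 2

2


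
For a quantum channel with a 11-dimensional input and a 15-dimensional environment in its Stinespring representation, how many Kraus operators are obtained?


Tracing out the environment in an orthonormal basis {|i>_E} gives Kraus operators K_i = <i|_E U |0>_E.
Number of Kraus operators = dim(H_env) = d_env
= 15

15


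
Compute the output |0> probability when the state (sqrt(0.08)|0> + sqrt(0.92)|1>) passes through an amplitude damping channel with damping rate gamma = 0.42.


For amplitude damping with parameter gamma on state sqrt(a)|0> + sqrt(b)|1>:
alpha^2 = 0.08, beta^2 = 0.92
P(|0>) = alpha^2 + gamma * beta^2
= 0.08 + 0.42 * 0.92
= 0.08 + 0.3864
= 0.4664

0.4664


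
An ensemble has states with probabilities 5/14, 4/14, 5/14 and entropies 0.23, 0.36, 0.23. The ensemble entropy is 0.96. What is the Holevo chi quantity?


chi = S(rho) - sum_i p_i * S(rho_i)
Weighted entropy = 5/14 * 0.23 + 4/14 * 0.36 + 5/14 * 0.23
= 0.2671
chi = 0.96 - 0.2671
= 0.6929

0.6929


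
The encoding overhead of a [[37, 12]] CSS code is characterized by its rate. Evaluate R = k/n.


Code rate R = k/n
= 12/37
= 0.3243

0.3243


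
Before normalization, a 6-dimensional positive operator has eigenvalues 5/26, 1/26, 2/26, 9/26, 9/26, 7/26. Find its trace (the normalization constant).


tr(M) = sum of eigenvalues
= 5/26 + 1/26 + 2/26 + 9/26 + 9/26 + 7/26
= 33/26
= 1.2692

1.2692


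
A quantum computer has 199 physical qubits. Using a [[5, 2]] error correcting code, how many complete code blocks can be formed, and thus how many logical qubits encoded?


Each code block uses 5 physical qubits for 2 logical qubit(s).
Number of complete blocks = floor(199 / 5) = 39
Logical qubits = 39 * 2
= 78

78


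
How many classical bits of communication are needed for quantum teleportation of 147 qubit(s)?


Quantum teleportation requires 2 classical bits per qubit teleported.
147 qubit(s) -> 2 * 147 = 294 classical bits

294


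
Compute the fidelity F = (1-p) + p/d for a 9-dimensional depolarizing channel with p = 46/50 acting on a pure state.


F = (1-p) + p/d
= (1 - 0.9200) + 0.9200/9
= 0.0800 + 0.1022
= 0.1822

0.1822


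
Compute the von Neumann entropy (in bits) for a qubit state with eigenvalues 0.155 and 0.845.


S = -p*log2(p) - (1-p)*log2(1-p)
p = 0.1550, 1-p = 0.8450
= -0.1550 * log2(0.1550) - 0.8450 * log2(0.8450)
= -(-0.4169) - (-0.2053)
= 0.6222

0.6222


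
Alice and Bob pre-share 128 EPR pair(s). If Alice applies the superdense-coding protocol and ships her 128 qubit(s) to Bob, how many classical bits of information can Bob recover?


Superdense coding allows 2 classical bits per shared entangled pair.
128 pair(s) -> 2 * 128 = 256 classical bits

256


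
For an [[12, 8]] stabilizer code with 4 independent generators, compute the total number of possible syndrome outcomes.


Each stabilizer generator gives a binary (+1 or -1) measurement outcome.
With 4 independent generators:
Total syndromes = 2^4
= 16

16


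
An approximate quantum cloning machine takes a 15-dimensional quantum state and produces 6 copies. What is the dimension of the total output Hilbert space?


Output space = H^(tensor 6) where dim(H) = 15
dim = 15^6
= 225 (after 2 factors)
= 3375 (after 3 factors)
= 50625 (after 4 factors)
= 759375 (after 5 factors)
= 11390625 (after 6 factors)
= 11390625

11390625


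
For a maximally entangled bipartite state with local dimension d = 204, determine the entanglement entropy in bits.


For a maximally entangled state in d x d:
S = log2(d) = log2(204)
= 7.6724

7.6724


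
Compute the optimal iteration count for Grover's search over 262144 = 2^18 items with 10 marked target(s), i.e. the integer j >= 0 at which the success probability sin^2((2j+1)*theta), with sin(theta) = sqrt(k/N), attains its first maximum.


After j Grover iterations the success probability is P(j) = sin^2((2j+1)*theta), where sin(theta) = sqrt(k/N).
N = 2^18 = 262144, k = 10
sin(theta) = sqrt(k/N) = 0.006176323555
theta = arcsin(sqrt(k/N)) = 0.006176362824 rad
P(j) reaches its first maximum when (2j+1)*theta is as close as possible to pi/2, i.e. j = round(pi/(4*theta) - 1/2).
pi/(4*theta) - 1/2 = 126.6619
(For comparison, the common estimate pi/4 * sqrt(N/k) = 127.1627; the exact maximiser is used here.)
Optimal iterations = 127

127


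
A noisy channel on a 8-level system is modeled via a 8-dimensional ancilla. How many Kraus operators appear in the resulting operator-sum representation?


Tracing out the environment in an orthonormal basis {|i>_E} gives Kraus operators K_i = <i|_E U |0>_E.
Number of Kraus operators = dim(H_env) = d_env
= 8

8


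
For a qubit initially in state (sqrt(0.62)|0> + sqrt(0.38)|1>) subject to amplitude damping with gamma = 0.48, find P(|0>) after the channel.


For amplitude damping with parameter gamma on state sqrt(a)|0> + sqrt(b)|1>:
alpha^2 = 0.62, beta^2 = 0.38
P(|0>) = alpha^2 + gamma * beta^2
= 0.62 + 0.48 * 0.38
= 0.62 + 0.1824
= 0.8024

0.8024


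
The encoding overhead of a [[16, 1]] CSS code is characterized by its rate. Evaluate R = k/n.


Code rate R = k/n
= 1/16
= 0.0625

0.0625


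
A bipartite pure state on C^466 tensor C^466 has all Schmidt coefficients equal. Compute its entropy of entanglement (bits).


For a maximally entangled state in d x d:
S = log2(d) = log2(466)
= 8.8642

8.8642


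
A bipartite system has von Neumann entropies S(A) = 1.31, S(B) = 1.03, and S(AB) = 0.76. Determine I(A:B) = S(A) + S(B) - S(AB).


I(A:B) = S(A) + S(B) - S(AB)
= 1.31 + 1.03 - 0.76
= 1.5800

1.5800


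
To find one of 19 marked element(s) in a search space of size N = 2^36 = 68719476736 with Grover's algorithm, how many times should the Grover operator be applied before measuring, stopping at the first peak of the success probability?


After j Grover iterations the success probability is P(j) = sin^2((2j+1)*theta), where sin(theta) = sqrt(k/N).
N = 2^36 = 68719476736, k = 19
sin(theta) = sqrt(k/N) = 1.662787988e-05
theta = arcsin(sqrt(k/N)) = 1.662787988e-05 rad
P(j) reaches its first maximum when (2j+1)*theta is as close as possible to pi/2, i.e. j = round(pi/(4*theta) - 1/2).
pi/(4*theta) - 1/2 = 47233.3127
(For comparison, the common estimate pi/4 * sqrt(N/k) = 47233.8127; the exact maximiser is used here.)
Optimal iterations = 47233

47233


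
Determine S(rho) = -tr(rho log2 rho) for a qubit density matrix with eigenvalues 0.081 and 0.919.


S = -p*log2(p) - (1-p)*log2(1-p)
p = 0.0810, 1-p = 0.9190
= -0.0810 * log2(0.0810) - 0.9190 * log2(0.9190)
= -(-0.2937) - (-0.1120)
= 0.4057

0.4057


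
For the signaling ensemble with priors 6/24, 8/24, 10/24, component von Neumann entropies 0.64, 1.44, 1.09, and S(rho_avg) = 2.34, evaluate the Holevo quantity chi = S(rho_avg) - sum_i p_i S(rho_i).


chi = S(rho) - sum_i p_i * S(rho_i)
Weighted entropy = 6/24 * 0.64 + 8/24 * 1.44 + 10/24 * 1.09
= 1.0942
chi = 2.34 - 1.0942
= 1.2458

1.2458


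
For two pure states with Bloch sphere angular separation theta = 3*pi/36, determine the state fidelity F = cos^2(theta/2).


For states separated by angle theta on Bloch sphere:
F = cos^2(theta/2)
theta = 3*pi/36 = 0.2618
theta/2 = 0.1309
cos(theta/2) = 0.9914
F = 0.9830

0.9830


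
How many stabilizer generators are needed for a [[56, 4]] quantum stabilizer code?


For an [[n,k]] stabilizer code:
Number of stabilizer generators = n - k
= 56 - 4
= 52

52


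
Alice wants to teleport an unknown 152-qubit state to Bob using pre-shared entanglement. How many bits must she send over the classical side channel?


Quantum teleportation requires 2 classical bits per qubit teleported.
152 qubit(s) -> 2 * 152 = 304 classical bits

304


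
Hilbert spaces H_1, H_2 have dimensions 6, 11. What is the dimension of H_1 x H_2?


dim(H_1 x H_2) = 6 * 11
= 66

66


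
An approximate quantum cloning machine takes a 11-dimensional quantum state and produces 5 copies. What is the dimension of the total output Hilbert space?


Output space = H^(tensor 5) where dim(H) = 11
dim = 11^5
= 121 (after 2 factors)
= 1331 (after 3 factors)
= 14641 (after 4 factors)
= 161051 (after 5 factors)
= 161051

161051


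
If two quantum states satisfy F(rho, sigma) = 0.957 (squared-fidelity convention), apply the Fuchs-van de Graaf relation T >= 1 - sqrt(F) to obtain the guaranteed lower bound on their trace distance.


Fuchs-van de Graaf (squared-fidelity convention): 1 - sqrt(F) <= T <= sqrt(1 - F).
Lower bound: T >= 1 - sqrt(F)
sqrt(F) = sqrt(0.957) = 0.9783
T >= 1 - 0.9783
T >= 0.0217

0.0217


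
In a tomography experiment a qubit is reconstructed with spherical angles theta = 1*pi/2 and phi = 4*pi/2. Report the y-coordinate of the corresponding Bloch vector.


theta = 1.5708, phi = 6.2832
r_y = sin(theta)*sin(phi) = 1.0000 * 0.0000
r_y = 0.0000

0.0000


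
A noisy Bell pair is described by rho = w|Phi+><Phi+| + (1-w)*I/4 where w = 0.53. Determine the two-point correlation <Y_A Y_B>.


|Phi+> = (|00> + |11>)/sqrt(2)
For the pure Bell state, <Y_A Y_B> = -1 (Bell-state Pauli correlator).
The maximally-mixed part I/4 has tr(I/4 * P tensor P) = 0 for any traceless Pauli P.
So <Y_A Y_B>_rho = w * (-1) + (1 - w) * 0
= 0.53 * (-1)
= -0.5300

-0.5300


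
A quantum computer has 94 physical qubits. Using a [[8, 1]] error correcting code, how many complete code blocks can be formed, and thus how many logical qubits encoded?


Each code block uses 8 physical qubits for 1 logical qubit(s).
Number of complete blocks = floor(94 / 8) = 11
Logical qubits = 11 * 1
= 11

11


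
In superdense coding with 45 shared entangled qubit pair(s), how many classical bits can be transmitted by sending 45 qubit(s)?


Superdense coding allows 2 classical bits per shared entangled pair.
45 pair(s) -> 2 * 45 = 90 classical bits

90


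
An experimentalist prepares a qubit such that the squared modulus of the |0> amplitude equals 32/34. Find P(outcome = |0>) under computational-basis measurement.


|alpha|^2 = 32/34 = 0.9412
|beta|^2 = 1 - 32/34 = 2/34 = 0.0588
P(|0>) = |alpha|^2 = 0.9412

0.9412


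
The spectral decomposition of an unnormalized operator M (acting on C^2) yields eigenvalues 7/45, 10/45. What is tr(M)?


tr(M) = sum of eigenvalues
= 7/45 + 10/45
= 17/45
= 0.3778

0.3778


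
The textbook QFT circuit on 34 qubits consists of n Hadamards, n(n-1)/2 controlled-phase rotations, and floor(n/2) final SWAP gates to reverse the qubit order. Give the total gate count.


Hadamard gates: 34
Controlled rotations: n*(n-1)/2 = 34*33/2 = 561
SWAP gates: floor(n/2) = floor(34/2) = 17
Total = 34 + 561 + 17
= 612

612


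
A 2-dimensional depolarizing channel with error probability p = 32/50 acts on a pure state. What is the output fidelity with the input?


F = (1-p) + p/d
= (1 - 0.6400) + 0.6400/2
= 0.3600 + 0.3200
= 0.6800

0.6800


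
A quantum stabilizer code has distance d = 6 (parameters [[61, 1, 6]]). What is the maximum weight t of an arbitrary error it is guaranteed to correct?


Code parameters: [[61, 1, 6]], distance d = 6.
Number of correctable errors = floor((d-1)/2)
= floor((6 - 1)/2)
= floor(5/2)
= 2

2


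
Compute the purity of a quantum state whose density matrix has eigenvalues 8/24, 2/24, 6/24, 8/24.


tr(rho^2) = sum of eigenvalues squared
= (8/24)^2 + (2/24)^2 + (6/24)^2 + (8/24)^2
= (64 + 4 + 36 + 64) / 576
= 168/576
= 0.2917

0.2917


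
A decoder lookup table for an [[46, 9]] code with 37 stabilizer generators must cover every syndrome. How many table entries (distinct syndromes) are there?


Each stabilizer generator gives a binary (+1 or -1) measurement outcome.
With 37 independent generators:
Total syndromes = 2^37
= 137438953472

137438953472


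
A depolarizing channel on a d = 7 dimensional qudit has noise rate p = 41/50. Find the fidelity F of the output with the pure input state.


F = (1-p) + p/d
= (1 - 0.8200) + 0.8200/7
= 0.1800 + 0.1171
= 0.2971

0.2971


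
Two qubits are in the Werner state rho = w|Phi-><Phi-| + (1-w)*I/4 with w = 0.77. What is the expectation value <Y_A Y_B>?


|Phi-> = (|00> - |11>)/sqrt(2)
For the pure Bell state, <Y_A Y_B> = +1 (Bell-state Pauli correlator).
The maximally-mixed part I/4 has tr(I/4 * P tensor P) = 0 for any traceless Pauli P.
So <Y_A Y_B>_rho = w * (+1) + (1 - w) * 0
= 0.77 * (+1)
= 0.7700

0.7700


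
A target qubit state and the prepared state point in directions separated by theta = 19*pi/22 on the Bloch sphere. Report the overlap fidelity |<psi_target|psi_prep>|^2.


For states separated by angle theta on Bloch sphere:
F = cos^2(theta/2)
theta = 19*pi/22 = 2.7132
theta/2 = 1.3566
cos(theta/2) = 0.2126
F = 0.0452

0.0452


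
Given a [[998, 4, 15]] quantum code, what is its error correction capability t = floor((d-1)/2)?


Code parameters: [[998, 4, 15]], distance d = 15.
Number of correctable errors = floor((d-1)/2)
= floor((15 - 1)/2)
= floor(14/2)
= 7

7
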